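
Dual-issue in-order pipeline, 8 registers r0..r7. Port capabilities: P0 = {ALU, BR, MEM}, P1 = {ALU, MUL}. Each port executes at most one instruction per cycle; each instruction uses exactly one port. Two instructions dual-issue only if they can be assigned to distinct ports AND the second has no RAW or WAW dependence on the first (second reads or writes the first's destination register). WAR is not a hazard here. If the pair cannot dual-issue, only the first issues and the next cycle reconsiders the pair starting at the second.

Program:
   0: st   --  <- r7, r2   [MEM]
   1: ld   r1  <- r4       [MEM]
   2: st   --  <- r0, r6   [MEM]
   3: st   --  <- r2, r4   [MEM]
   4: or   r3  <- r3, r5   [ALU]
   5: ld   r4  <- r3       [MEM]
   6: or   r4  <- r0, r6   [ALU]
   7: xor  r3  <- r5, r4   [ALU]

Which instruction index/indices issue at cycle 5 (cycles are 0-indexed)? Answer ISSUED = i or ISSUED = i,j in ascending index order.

t=0 i0:st ; no-port MEM/MEM
t=1 i1:ld ; no-port MEM/MEM
t=2 i2:st ; no-port MEM/MEM
t=3 i3,i4:st+or ; pair
t=4 i5:ld ; WAW r4
t=5 i6:or ; RAW r4
t=6 i7:xor ; tail

ISSUED = 6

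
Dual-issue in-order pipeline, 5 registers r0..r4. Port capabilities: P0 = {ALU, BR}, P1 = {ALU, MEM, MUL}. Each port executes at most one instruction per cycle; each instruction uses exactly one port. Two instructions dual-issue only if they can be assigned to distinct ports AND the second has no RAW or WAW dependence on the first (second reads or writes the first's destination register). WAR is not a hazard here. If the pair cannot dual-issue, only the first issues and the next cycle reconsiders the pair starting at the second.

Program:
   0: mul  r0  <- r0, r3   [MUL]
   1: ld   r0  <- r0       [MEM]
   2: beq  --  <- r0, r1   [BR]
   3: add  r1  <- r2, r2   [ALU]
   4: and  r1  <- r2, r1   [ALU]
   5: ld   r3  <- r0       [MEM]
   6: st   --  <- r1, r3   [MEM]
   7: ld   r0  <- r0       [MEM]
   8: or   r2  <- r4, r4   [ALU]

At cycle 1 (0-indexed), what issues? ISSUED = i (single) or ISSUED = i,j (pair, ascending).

ISSUED = 1

  cy0 -> i0 (mul) no-port MUL/MEM
  cy1 -> i1 (ld) RAW r0
  cy2 -> i2,i3 (beq+add) pair
  cy3 -> i4,i5 (and+ld) pair
  cy4 -> i6 (st) no-port MEM/MEM
  cy5 -> i7,i8 (ld+or) pair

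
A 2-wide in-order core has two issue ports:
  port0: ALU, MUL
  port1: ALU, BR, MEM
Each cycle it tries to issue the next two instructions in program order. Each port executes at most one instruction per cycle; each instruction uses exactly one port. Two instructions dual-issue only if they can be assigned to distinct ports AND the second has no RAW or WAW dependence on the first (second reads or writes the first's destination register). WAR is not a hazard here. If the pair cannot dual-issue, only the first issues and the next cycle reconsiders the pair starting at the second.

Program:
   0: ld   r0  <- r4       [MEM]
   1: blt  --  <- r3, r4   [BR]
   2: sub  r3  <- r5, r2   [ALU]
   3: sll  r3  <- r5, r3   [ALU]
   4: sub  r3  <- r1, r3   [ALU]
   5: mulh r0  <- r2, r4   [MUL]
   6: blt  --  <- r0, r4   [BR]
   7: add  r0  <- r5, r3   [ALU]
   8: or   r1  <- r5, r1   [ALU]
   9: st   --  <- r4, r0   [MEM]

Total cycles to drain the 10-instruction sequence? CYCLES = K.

c0: i0 ld.MEM  no-port MEM/BR
c1: i1+i2 blt.BR sub.ALU  dual
c2: i3 sll.ALU  RAW+WAW r3
c3: i4+i5 sub.ALU mulh.MUL  dual
c4: i6+i7 blt.BR add.ALU  dual
c5: i8+i9 or.ALU st.MEM  dual

CYCLES = 6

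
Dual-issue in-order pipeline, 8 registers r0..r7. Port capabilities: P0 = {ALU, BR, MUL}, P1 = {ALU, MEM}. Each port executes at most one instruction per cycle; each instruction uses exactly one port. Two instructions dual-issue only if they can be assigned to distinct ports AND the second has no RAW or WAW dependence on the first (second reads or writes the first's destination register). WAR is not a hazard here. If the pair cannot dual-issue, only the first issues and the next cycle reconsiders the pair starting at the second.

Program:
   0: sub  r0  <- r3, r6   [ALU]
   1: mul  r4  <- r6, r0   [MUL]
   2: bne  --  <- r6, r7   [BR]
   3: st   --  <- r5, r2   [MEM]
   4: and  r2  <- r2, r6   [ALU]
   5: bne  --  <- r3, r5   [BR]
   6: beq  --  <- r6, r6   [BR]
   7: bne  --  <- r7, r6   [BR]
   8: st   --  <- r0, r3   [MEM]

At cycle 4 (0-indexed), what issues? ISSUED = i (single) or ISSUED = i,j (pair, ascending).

[0] i0  sub  -- RAW r0
[1] i1  mul  -- no-port MUL/BR
[2] i2,i3  bne+st  -- pair
[3] i4,i5  and+bne  -- pair
[4] i6  beq  -- no-port BR/BR
[5] i7,i8  bne+st  -- pair

ISSUED = 6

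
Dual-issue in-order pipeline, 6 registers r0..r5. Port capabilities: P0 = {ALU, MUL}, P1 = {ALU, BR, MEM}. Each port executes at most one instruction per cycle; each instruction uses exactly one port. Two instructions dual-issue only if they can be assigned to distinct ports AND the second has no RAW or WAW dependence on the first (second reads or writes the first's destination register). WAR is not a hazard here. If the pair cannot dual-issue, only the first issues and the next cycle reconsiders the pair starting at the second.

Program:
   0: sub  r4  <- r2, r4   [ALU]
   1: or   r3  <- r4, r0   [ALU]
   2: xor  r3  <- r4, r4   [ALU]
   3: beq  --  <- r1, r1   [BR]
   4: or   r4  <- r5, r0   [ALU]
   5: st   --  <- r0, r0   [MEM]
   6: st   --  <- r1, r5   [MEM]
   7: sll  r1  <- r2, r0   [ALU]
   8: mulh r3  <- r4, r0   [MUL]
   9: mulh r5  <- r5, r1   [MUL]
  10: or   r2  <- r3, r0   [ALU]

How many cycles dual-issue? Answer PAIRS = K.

  cy0 -> i0 (sub) RAW r4
  cy1 -> i1 (or) WAW r3
  cy2 -> i2+i3 (xor/beq) pair
  cy3 -> i4+i5 (or/st) pair
  cy4 -> i6+i7 (st/sll) pair
  cy5 -> i8 (mulh) no-port MUL/MUL
  cy6 -> i9+i10 (mulh/or) pair

PAIRS = 4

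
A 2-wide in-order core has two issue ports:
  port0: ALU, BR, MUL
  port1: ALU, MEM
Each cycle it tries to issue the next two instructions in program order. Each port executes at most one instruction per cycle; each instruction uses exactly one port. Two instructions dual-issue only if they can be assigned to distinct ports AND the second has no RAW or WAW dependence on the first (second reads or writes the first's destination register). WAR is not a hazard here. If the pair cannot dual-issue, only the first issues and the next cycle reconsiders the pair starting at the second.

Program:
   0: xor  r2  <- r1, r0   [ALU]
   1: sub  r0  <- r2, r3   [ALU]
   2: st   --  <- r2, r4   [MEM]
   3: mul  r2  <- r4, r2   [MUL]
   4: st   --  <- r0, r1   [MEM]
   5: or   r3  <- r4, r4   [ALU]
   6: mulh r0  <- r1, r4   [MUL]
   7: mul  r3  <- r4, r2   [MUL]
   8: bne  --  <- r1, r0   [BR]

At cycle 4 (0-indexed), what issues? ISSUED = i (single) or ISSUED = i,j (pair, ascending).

[0] i0  xor  -- RAW r2
[1] i1&i2  sub/st  -- pair
[2] i3&i4  mul/st  -- pair
[3] i5&i6  or/mulh  -- pair
[4] i7  mul  -- no-port MUL/BR
[5] i8  bne  -- tail

ISSUED = 7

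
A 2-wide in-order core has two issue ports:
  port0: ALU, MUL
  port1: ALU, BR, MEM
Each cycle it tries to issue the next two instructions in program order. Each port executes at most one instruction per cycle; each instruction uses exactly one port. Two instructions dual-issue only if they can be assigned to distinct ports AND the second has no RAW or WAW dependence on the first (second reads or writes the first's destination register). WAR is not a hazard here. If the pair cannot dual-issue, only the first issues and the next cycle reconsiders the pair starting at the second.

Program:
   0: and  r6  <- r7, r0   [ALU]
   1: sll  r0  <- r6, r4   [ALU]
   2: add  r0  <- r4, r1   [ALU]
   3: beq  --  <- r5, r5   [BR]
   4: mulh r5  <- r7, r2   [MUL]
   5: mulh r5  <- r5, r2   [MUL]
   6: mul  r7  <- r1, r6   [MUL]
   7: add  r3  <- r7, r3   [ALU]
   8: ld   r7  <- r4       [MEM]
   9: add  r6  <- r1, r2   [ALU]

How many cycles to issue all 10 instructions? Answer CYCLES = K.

CYCLES = 8

#0 head=0: and i0 RAW r6
#1 head=1: sll i1 WAW r0
#2 head=2: add;beq i2&i3 pair
#3 head=4: mulh i4 no-port MUL/MUL
#4 head=5: mulh i5 no-port MUL/MUL
#5 head=6: mul i6 RAW r7
#6 head=7: add;ld i7&i8 pair
#7 head=9: add i9 tail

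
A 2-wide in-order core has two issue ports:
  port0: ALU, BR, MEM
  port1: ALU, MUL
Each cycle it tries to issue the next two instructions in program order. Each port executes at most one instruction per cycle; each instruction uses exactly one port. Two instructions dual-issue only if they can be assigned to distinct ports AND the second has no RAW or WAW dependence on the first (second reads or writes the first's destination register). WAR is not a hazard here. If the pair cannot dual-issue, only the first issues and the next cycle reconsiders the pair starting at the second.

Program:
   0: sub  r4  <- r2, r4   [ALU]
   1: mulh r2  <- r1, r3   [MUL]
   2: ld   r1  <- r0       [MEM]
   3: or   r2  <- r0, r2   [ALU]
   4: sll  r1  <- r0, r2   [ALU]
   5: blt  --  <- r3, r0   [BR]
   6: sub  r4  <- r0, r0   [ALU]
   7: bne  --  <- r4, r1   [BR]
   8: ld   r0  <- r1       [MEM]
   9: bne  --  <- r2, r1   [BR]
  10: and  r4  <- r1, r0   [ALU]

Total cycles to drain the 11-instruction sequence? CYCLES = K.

t=0 i0,i1:sub.ALU/mulh.MUL ; pair
t=1 i2,i3:ld.MEM/or.ALU ; pair
t=2 i4,i5:sll.ALU/blt.BR ; pair
t=3 i6:sub.ALU ; RAW r4
t=4 i7:bne.BR ; no-port BR/MEM
t=5 i8:ld.MEM ; no-port MEM/BR
t=6 i9,i10:bne.BR/and.ALU ; pair

CYCLES = 7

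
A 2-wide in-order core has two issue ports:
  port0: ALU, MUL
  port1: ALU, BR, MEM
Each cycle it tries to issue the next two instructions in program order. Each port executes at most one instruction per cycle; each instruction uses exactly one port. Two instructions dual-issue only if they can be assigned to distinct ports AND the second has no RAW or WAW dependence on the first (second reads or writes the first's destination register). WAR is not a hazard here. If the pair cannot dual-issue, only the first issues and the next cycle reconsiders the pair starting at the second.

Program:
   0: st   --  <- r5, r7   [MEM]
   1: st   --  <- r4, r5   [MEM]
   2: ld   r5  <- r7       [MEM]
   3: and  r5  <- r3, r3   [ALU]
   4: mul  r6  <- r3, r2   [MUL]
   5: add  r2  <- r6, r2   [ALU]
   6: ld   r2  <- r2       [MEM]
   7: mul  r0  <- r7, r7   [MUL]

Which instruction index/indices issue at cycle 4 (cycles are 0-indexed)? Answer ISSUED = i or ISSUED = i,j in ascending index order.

ISSUED = 5

c0: i0 st  no-port MEM/MEM
c1: i1 st  no-port MEM/MEM
c2: i2 ld  WAW r5
c3: i3/i4 and/mul  2-wide
c4: i5 add  RAW+WAW r2
c5: i6/i7 ld/mul  2-wide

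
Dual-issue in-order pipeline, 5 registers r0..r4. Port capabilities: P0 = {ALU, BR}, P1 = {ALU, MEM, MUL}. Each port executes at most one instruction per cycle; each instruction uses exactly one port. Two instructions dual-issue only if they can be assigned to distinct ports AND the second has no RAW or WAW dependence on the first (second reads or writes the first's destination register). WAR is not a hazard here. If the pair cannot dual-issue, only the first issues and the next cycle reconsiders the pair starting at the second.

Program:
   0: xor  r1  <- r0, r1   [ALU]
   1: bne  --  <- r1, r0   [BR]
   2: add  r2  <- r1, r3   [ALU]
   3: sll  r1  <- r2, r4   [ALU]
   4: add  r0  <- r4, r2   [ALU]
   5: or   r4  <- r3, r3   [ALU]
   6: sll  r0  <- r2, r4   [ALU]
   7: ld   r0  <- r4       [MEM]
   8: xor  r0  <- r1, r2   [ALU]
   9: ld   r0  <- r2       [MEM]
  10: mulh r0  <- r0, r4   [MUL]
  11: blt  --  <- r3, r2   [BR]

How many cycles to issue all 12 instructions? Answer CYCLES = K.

CYCLES = 9

#0 head=0: xor i0 RAW r1
#1 head=1: bne/add i1+i2 2-wide
#2 head=3: sll/add i3+i4 2-wide
#3 head=5: or i5 RAW r4
#4 head=6: sll i6 WAW r0
#5 head=7: ld i7 WAW r0
#6 head=8: xor i8 WAW r0
#7 head=9: ld i9 no-port MEM/MUL
#8 head=10: mulh/blt i10+i11 2-wide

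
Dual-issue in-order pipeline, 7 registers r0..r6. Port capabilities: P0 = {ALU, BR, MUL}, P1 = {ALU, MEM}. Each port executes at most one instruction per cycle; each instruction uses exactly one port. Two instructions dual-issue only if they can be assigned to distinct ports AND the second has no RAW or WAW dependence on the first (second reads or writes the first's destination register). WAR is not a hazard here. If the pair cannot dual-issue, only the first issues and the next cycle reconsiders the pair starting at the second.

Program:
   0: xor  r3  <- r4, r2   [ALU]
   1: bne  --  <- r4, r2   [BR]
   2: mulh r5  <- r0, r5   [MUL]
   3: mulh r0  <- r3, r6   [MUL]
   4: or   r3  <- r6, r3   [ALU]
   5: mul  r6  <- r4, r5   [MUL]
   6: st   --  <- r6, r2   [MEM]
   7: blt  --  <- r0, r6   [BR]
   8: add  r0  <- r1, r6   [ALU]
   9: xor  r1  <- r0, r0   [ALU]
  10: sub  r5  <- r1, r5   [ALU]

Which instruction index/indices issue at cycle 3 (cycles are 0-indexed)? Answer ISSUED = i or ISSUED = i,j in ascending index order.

  cy0 -> i0+i1 (xor.ALU/bne.BR) pair
  cy1 -> i2 (mulh.MUL) no-port MUL/MUL
  cy2 -> i3+i4 (mulh.MUL/or.ALU) pair
  cy3 -> i5 (mul.MUL) RAW r6
  cy4 -> i6+i7 (st.MEM/blt.BR) pair
  cy5 -> i8 (add.ALU) RAW r0
  cy6 -> i9 (xor.ALU) RAW r1
  cy7 -> i10 (sub.ALU) tail

ISSUED = 5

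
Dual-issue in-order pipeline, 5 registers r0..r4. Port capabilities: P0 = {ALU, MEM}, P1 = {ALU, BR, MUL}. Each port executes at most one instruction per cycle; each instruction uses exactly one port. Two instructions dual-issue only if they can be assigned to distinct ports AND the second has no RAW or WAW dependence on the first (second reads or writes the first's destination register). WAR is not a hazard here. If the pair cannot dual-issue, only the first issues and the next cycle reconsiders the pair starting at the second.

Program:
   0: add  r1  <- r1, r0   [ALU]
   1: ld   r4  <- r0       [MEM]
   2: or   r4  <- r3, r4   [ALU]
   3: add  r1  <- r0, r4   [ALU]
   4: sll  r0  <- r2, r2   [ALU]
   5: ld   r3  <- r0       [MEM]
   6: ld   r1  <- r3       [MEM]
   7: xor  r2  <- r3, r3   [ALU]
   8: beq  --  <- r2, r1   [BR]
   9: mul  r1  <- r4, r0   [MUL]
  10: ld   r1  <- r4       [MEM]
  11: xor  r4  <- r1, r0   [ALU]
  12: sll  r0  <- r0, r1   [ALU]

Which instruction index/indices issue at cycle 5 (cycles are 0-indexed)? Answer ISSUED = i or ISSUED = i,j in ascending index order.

[0] i0&i1  add.ALU ld.MEM  -- dual
[1] i2  or.ALU  -- RAW r4
[2] i3&i4  add.ALU sll.ALU  -- dual
[3] i5  ld.MEM  -- no-port MEM/MEM
[4] i6&i7  ld.MEM xor.ALU  -- dual
[5] i8  beq.BR  -- no-port BR/MUL
[6] i9  mul.MUL  -- WAW r1
[7] i10  ld.MEM  -- RAW r1
[8] i11&i12  xor.ALU sll.ALU  -- dual

ISSUED = 8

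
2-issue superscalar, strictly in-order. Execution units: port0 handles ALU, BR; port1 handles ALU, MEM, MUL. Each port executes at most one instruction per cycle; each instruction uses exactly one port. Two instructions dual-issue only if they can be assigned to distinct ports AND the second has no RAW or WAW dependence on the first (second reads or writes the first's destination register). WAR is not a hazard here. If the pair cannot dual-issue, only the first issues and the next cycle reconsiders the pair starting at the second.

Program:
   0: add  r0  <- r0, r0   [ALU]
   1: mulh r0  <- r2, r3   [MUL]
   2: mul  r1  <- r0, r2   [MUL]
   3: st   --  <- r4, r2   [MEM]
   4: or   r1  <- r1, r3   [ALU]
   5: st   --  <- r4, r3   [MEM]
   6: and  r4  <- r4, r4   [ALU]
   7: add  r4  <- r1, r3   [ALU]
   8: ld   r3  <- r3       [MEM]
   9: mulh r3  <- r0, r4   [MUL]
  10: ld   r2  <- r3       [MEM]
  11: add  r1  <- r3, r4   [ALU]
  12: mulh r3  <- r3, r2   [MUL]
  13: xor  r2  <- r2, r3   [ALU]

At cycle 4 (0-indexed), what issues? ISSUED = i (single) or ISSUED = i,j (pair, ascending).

ISSUED = 5,6

[0] i0  add.ALU  -- WAW r0
[1] i1  mulh.MUL  -- no-port MUL/MUL
[2] i2  mul.MUL  -- no-port MUL/MEM
[3] i3,i4  st.MEM or.ALU  -- pair
[4] i5,i6  st.MEM and.ALU  -- pair
[5] i7,i8  add.ALU ld.MEM  -- pair
[6] i9  mulh.MUL  -- no-port MUL/MEM
[7] i10,i11  ld.MEM add.ALU  -- pair
[8] i12  mulh.MUL  -- RAW r3
[9] i13  xor.ALU  -- tail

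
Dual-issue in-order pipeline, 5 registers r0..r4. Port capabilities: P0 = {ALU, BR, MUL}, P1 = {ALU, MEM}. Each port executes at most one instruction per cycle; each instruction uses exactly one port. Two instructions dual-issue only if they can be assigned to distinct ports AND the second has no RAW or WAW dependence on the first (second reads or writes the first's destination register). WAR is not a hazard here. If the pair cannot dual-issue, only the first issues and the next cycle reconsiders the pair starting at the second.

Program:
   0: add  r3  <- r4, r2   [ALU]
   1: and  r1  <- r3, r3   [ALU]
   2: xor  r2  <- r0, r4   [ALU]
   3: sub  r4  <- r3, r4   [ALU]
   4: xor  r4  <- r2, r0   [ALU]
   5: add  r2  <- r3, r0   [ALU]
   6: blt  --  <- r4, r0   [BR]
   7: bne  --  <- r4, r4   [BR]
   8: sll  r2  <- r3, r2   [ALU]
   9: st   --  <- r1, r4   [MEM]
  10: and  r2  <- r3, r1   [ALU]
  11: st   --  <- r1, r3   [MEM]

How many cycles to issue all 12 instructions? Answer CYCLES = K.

CYCLES = 8

t=0 i0:add ; RAW r3
t=1 i1+i2:and xor ; 2-wide
t=2 i3:sub ; WAW r4
t=3 i4+i5:xor add ; 2-wide
t=4 i6:blt ; no-port BR/BR
t=5 i7+i8:bne sll ; 2-wide
t=6 i9+i10:st and ; 2-wide
t=7 i11:st ; tail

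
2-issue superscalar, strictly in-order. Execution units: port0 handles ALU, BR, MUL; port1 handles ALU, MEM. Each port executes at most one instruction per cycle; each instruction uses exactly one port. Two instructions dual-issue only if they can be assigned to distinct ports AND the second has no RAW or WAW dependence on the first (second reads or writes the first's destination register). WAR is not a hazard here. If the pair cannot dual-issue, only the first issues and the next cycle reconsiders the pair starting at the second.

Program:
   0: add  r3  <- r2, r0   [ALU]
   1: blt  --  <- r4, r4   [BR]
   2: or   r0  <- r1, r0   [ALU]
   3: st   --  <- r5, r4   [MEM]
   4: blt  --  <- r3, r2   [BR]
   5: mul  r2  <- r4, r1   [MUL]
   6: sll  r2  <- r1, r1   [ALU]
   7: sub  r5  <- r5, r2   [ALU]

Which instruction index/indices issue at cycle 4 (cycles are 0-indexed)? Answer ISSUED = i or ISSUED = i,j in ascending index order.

c0: i0/i1 add.ALU/blt.BR  2-wide
c1: i2/i3 or.ALU/st.MEM  2-wide
c2: i4 blt.BR  no-port BR/MUL
c3: i5 mul.MUL  WAW r2
c4: i6 sll.ALU  RAW r2
c5: i7 sub.ALU  tail

ISSUED = 6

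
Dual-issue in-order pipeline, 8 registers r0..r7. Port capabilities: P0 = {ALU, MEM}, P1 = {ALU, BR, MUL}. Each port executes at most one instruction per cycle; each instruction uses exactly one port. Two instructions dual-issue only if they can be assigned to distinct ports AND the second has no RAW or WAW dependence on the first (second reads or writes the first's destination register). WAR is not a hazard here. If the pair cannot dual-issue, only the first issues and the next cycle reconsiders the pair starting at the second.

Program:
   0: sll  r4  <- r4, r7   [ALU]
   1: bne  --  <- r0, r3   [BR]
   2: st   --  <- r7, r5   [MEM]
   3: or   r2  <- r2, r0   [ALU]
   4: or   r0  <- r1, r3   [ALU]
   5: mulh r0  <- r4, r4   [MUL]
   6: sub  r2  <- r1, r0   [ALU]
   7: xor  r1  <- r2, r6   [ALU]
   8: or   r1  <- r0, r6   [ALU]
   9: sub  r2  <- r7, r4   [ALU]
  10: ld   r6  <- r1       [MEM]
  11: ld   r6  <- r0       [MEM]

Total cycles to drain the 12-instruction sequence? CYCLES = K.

CYCLES = 9

[0] i0&i1  sll.ALU;bne.BR  -- pair
[1] i2&i3  st.MEM;or.ALU  -- pair
[2] i4  or.ALU  -- WAW r0
[3] i5  mulh.MUL  -- RAW r0
[4] i6  sub.ALU  -- RAW r2
[5] i7  xor.ALU  -- WAW r1
[6] i8&i9  or.ALU;sub.ALU  -- pair
[7] i10  ld.MEM  -- no-port MEM/MEM
[8] i11  ld.MEM  -- tail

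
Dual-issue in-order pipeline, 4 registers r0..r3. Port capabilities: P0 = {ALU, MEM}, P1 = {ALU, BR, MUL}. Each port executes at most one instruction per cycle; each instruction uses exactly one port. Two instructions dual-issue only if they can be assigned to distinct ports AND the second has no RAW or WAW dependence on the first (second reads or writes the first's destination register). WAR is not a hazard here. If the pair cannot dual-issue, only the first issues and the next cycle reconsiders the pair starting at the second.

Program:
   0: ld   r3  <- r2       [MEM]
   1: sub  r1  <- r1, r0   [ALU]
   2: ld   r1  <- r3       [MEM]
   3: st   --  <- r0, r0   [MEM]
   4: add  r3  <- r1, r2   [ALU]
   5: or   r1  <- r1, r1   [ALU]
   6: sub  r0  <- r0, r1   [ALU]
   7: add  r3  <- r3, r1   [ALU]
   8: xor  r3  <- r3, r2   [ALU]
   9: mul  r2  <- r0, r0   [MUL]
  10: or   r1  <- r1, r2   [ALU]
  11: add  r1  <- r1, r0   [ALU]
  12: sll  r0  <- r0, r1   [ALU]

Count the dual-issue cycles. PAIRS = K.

[0] i0/i1  ld+sub  -- pair
[1] i2  ld  -- no-port MEM/MEM
[2] i3/i4  st+add  -- pair
[3] i5  or  -- RAW r1
[4] i6/i7  sub+add  -- pair
[5] i8/i9  xor+mul  -- pair
[6] i10  or  -- RAW+WAW r1
[7] i11  add  -- RAW r1
[8] i12  sll  -- tail

PAIRS = 4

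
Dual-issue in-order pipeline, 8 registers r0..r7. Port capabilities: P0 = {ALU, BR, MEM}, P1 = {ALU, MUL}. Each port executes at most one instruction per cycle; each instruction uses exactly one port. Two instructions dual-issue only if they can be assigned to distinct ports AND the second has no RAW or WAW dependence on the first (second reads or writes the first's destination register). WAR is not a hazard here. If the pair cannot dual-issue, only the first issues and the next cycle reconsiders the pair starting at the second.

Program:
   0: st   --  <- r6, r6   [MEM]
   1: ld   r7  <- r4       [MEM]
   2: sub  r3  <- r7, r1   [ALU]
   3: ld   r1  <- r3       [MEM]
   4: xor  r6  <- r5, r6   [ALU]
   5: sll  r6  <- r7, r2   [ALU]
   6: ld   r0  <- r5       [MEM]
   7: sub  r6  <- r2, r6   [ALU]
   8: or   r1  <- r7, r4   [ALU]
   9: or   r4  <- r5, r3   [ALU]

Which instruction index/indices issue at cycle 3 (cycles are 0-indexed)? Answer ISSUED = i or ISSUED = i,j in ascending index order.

  cy0 -> i0 (st) no-port MEM/MEM
  cy1 -> i1 (ld) RAW r7
  cy2 -> i2 (sub) RAW r3
  cy3 -> i3/i4 (ld/xor) dual
  cy4 -> i5/i6 (sll/ld) dual
  cy5 -> i7/i8 (sub/or) dual
  cy6 -> i9 (or) tail

ISSUED = 3,4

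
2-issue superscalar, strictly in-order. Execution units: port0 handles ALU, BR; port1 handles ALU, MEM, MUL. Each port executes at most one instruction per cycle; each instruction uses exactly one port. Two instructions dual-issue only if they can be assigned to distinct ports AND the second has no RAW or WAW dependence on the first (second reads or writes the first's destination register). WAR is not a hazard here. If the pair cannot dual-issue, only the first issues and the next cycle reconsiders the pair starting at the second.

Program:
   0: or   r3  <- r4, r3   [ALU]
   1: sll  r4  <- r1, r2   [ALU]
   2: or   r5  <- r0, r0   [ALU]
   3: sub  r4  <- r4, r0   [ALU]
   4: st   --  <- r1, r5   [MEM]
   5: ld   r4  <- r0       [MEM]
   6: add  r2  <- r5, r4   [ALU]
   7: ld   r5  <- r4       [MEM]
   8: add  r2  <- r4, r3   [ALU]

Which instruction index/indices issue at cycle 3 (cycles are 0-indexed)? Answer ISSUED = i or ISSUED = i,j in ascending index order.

ISSUED = 5

  cy0 -> i0&i1 (or.ALU/sll.ALU) 2-wide
  cy1 -> i2&i3 (or.ALU/sub.ALU) 2-wide
  cy2 -> i4 (st.MEM) no-port MEM/MEM
  cy3 -> i5 (ld.MEM) RAW r4
  cy4 -> i6&i7 (add.ALU/ld.MEM) 2-wide
  cy5 -> i8 (add.ALU) tail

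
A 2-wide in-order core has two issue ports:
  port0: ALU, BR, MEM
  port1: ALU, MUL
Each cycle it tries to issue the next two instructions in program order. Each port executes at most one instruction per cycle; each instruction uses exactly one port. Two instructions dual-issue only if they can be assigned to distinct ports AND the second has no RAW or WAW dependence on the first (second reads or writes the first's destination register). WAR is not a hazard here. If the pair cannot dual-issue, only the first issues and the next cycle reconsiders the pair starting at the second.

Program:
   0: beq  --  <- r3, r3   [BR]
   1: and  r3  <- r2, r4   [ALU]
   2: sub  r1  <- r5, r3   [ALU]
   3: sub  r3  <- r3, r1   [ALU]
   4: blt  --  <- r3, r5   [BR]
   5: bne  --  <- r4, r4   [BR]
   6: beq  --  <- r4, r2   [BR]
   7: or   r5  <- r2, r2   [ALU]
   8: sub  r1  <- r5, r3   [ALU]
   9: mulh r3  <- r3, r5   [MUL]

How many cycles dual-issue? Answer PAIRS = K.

PAIRS = 3

0. beq/and @i0+i1  | 2-wide
1. sub @i2  | RAW r1
2. sub @i3  | RAW r3
3. blt @i4  | no-port BR/BR
4. bne @i5  | no-port BR/BR
5. beq/or @i6+i7  | 2-wide
6. sub/mulh @i8+i9  | 2-wide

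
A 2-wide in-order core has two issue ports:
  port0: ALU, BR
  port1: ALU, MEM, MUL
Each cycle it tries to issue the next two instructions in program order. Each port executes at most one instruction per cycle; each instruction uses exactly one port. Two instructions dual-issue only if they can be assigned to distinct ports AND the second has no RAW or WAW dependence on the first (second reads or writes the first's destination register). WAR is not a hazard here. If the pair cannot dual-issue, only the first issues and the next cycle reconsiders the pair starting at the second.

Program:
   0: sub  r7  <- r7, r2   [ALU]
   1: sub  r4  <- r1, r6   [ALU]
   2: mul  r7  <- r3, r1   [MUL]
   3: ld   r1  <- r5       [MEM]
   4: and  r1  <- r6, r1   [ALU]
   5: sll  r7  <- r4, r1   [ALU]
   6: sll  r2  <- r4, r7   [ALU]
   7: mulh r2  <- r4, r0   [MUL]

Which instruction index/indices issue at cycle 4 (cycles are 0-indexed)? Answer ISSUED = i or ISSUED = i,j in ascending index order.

ISSUED = 5

t=0 i0,i1:sub.ALU/sub.ALU ; dual
t=1 i2:mul.MUL ; no-port MUL/MEM
t=2 i3:ld.MEM ; RAW+WAW r1
t=3 i4:and.ALU ; RAW r1
t=4 i5:sll.ALU ; RAW r7
t=5 i6:sll.ALU ; WAW r2
t=6 i7:mulh.MUL ; tail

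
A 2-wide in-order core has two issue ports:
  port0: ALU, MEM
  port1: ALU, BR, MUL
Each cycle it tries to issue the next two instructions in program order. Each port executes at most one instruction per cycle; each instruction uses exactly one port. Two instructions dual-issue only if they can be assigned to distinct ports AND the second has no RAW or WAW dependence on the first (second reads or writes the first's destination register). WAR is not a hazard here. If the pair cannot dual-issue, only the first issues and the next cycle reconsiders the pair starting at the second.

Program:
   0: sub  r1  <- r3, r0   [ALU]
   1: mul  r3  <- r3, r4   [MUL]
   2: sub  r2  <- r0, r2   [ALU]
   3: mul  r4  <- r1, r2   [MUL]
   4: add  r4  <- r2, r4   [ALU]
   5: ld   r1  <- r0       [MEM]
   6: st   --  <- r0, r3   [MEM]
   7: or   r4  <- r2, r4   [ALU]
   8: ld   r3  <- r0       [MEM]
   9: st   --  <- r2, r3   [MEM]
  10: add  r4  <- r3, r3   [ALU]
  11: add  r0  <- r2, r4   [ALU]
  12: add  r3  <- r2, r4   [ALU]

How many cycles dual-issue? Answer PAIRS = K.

t=0 i0,i1:sub.ALU/mul.MUL ; 2-wide
t=1 i2:sub.ALU ; RAW r2
t=2 i3:mul.MUL ; RAW+WAW r4
t=3 i4,i5:add.ALU/ld.MEM ; 2-wide
t=4 i6,i7:st.MEM/or.ALU ; 2-wide
t=5 i8:ld.MEM ; no-port MEM/MEM
t=6 i9,i10:st.MEM/add.ALU ; 2-wide
t=7 i11,i12:add.ALU/add.ALU ; 2-wide

PAIRS = 5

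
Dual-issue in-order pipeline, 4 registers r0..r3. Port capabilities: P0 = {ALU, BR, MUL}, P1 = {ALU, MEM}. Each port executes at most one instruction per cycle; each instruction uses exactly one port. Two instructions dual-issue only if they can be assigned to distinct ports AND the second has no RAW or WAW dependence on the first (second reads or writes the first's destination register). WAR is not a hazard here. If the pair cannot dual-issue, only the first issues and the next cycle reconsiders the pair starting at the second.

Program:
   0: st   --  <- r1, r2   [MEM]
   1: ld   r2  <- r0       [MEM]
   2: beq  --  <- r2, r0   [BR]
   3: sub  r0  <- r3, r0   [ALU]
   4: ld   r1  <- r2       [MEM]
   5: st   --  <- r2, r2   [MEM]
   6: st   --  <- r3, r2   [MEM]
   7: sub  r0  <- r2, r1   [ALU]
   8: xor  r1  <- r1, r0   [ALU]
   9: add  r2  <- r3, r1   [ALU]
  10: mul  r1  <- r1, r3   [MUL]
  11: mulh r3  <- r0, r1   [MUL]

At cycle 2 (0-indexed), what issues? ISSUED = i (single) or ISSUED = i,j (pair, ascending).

ISSUED = 2,3

  cy0 -> i0 (st) no-port MEM/MEM
  cy1 -> i1 (ld) RAW r2
  cy2 -> i2&i3 (beq+sub) dual
  cy3 -> i4 (ld) no-port MEM/MEM
  cy4 -> i5 (st) no-port MEM/MEM
  cy5 -> i6&i7 (st+sub) dual
  cy6 -> i8 (xor) RAW r1
  cy7 -> i9&i10 (add+mul) dual
  cy8 -> i11 (mulh) tail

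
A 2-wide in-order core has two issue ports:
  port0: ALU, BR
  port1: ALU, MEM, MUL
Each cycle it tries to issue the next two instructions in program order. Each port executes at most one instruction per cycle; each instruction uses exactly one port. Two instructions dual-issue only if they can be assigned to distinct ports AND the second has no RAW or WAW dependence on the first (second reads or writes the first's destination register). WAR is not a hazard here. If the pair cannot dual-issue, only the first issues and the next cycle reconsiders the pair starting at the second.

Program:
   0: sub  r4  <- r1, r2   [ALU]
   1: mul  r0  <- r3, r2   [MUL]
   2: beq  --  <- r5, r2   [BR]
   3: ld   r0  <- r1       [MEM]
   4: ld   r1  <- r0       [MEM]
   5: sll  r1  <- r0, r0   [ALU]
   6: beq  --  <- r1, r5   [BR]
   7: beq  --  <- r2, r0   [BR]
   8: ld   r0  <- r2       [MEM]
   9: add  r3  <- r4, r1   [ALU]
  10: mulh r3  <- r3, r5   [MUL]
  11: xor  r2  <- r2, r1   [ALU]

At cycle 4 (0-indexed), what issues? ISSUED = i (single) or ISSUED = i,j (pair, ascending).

ISSUED = 6

[0] i0,i1  sub.ALU;mul.MUL  -- 2-wide
[1] i2,i3  beq.BR;ld.MEM  -- 2-wide
[2] i4  ld.MEM  -- WAW r1
[3] i5  sll.ALU  -- RAW r1
[4] i6  beq.BR  -- no-port BR/BR
[5] i7,i8  beq.BR;ld.MEM  -- 2-wide
[6] i9  add.ALU  -- RAW+WAW r3
[7] i10,i11  mulh.MUL;xor.ALU  -- 2-wide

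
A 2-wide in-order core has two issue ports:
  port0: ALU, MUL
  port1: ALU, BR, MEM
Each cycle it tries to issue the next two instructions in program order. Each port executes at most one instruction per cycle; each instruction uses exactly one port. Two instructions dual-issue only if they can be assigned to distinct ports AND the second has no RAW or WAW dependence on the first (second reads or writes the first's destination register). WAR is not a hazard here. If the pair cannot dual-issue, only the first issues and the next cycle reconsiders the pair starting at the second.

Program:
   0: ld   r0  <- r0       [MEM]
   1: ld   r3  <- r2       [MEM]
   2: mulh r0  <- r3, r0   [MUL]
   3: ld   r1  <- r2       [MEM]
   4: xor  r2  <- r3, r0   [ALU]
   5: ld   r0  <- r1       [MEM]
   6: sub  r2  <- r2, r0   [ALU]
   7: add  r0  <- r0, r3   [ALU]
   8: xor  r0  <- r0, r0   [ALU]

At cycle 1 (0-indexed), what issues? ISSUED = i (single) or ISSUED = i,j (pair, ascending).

#0 head=0: ld.MEM i0 no-port MEM/MEM
#1 head=1: ld.MEM i1 RAW r3
#2 head=2: mulh.MUL ld.MEM i2+i3 pair
#3 head=4: xor.ALU ld.MEM i4+i5 pair
#4 head=6: sub.ALU add.ALU i6+i7 pair
#5 head=8: xor.ALU i8 tail

ISSUED = 1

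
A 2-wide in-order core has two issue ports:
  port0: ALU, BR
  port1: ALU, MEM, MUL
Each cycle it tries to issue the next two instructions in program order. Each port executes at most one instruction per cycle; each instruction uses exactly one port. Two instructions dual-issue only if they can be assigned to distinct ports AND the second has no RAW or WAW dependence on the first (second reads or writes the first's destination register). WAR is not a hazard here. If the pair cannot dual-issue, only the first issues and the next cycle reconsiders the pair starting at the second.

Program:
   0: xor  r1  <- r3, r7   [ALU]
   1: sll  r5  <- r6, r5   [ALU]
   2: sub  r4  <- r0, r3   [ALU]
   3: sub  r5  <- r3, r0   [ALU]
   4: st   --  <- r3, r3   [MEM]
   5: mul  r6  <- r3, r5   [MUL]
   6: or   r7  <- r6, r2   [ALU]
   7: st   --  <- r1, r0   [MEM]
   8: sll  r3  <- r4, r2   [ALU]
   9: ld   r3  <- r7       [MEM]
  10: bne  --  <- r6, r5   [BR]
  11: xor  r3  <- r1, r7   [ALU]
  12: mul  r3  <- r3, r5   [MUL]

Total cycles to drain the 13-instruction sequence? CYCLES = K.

t=0 i0+i1:xor;sll ; dual
t=1 i2+i3:sub;sub ; dual
t=2 i4:st ; no-port MEM/MUL
t=3 i5:mul ; RAW r6
t=4 i6+i7:or;st ; dual
t=5 i8:sll ; WAW r3
t=6 i9+i10:ld;bne ; dual
t=7 i11:xor ; RAW+WAW r3
t=8 i12:mul ; tail

CYCLES = 9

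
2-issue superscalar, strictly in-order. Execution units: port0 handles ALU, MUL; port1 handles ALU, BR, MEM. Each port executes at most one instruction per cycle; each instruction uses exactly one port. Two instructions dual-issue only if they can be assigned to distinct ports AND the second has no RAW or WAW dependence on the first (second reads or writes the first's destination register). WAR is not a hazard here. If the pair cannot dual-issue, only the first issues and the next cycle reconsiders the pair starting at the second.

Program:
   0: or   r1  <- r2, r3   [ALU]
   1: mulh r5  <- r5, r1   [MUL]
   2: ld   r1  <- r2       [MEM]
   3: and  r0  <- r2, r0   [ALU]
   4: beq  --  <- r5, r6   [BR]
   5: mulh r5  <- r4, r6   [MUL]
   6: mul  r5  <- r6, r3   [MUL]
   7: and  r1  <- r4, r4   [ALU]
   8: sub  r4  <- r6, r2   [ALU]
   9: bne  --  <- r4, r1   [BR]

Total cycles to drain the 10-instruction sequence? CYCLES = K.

[0] i0  or.ALU  -- RAW r1
[1] i1&i2  mulh.MUL+ld.MEM  -- 2-wide
[2] i3&i4  and.ALU+beq.BR  -- 2-wide
[3] i5  mulh.MUL  -- no-port MUL/MUL
[4] i6&i7  mul.MUL+and.ALU  -- 2-wide
[5] i8  sub.ALU  -- RAW r4
[6] i9  bne.BR  -- tail

CYCLES = 7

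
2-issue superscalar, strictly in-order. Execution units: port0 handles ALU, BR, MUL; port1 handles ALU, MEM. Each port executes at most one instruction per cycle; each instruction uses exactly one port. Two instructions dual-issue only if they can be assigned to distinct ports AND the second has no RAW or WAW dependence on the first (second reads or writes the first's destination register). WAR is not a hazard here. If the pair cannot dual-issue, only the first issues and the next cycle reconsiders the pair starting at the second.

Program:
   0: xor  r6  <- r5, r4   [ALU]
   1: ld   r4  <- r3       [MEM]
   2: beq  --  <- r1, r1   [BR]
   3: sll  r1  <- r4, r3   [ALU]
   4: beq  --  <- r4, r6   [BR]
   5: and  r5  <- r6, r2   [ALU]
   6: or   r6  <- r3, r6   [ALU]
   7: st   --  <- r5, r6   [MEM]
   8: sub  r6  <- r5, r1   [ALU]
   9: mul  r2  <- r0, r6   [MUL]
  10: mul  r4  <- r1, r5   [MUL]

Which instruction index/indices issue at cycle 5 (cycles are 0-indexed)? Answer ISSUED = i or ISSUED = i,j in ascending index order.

  cy0 -> i0+i1 (xor ld) 2-wide
  cy1 -> i2+i3 (beq sll) 2-wide
  cy2 -> i4+i5 (beq and) 2-wide
  cy3 -> i6 (or) RAW r6
  cy4 -> i7+i8 (st sub) 2-wide
  cy5 -> i9 (mul) no-port MUL/MUL
  cy6 -> i10 (mul) tail

ISSUED = 9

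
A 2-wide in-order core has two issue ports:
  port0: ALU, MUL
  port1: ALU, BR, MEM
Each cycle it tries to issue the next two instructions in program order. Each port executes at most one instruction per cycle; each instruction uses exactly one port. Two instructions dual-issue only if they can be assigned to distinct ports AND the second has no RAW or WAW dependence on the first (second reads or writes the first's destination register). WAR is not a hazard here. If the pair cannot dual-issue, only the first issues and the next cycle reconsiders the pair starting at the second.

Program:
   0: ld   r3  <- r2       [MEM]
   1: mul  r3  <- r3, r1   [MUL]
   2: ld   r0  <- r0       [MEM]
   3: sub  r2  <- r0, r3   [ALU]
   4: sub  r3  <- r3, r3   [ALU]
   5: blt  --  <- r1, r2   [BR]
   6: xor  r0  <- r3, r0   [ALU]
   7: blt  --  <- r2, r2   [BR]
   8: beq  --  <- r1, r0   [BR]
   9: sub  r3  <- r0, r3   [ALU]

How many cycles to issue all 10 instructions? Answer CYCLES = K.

c0: i0 ld  RAW+WAW r3
c1: i1,i2 mul ld  2-wide
c2: i3,i4 sub sub  2-wide
c3: i5,i6 blt xor  2-wide
c4: i7 blt  no-port BR/BR
c5: i8,i9 beq sub  2-wide

CYCLES = 6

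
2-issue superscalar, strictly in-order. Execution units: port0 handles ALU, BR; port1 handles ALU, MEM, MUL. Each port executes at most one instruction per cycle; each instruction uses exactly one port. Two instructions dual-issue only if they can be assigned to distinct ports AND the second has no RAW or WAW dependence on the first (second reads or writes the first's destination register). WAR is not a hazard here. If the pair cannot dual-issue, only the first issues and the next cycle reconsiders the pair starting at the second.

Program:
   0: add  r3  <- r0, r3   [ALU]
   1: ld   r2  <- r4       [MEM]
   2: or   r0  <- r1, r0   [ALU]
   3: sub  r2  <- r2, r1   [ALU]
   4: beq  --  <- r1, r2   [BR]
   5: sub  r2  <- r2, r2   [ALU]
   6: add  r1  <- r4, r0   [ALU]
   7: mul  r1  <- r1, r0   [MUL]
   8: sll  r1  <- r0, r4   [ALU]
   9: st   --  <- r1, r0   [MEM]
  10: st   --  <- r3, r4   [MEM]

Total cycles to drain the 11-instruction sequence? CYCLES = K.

CYCLES = 8

  cy0 -> i0+i1 (add.ALU/ld.MEM) dual
  cy1 -> i2+i3 (or.ALU/sub.ALU) dual
  cy2 -> i4+i5 (beq.BR/sub.ALU) dual
  cy3 -> i6 (add.ALU) RAW+WAW r1
  cy4 -> i7 (mul.MUL) WAW r1
  cy5 -> i8 (sll.ALU) RAW r1
  cy6 -> i9 (st.MEM) no-port MEM/MEM
  cy7 -> i10 (st.MEM) tail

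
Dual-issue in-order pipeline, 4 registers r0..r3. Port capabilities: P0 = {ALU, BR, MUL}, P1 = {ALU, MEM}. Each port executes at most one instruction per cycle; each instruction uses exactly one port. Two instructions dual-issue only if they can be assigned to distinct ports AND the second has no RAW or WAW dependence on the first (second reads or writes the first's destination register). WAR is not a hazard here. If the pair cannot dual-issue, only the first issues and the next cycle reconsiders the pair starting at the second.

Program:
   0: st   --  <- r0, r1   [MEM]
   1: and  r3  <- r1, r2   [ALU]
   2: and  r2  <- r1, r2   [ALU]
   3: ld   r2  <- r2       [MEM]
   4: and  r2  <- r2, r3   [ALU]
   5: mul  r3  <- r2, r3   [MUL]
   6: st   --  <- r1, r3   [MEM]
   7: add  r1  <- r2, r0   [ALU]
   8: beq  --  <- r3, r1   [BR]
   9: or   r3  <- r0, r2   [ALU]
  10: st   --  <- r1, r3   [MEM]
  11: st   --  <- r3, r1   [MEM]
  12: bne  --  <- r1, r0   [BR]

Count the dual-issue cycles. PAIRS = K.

0. st/and @i0/i1  | dual
1. and @i2  | RAW+WAW r2
2. ld @i3  | RAW+WAW r2
3. and @i4  | RAW r2
4. mul @i5  | RAW r3
5. st/add @i6/i7  | dual
6. beq/or @i8/i9  | dual
7. st @i10  | no-port MEM/MEM
8. st/bne @i11/i12  | dual

PAIRS = 4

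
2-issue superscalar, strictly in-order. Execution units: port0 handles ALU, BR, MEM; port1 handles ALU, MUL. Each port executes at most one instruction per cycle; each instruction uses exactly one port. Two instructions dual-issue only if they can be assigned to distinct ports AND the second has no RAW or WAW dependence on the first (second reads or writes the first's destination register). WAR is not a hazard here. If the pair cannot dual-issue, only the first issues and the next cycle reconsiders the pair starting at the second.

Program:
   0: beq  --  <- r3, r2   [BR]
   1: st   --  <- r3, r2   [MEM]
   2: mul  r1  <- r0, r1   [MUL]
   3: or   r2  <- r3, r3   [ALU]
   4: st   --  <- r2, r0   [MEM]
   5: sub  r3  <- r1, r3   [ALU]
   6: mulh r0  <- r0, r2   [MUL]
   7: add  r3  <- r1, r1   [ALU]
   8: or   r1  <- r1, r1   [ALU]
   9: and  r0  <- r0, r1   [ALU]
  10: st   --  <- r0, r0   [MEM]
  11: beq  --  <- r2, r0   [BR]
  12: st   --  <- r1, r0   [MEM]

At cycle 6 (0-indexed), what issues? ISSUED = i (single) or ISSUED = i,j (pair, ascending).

ISSUED = 9

[0] i0  beq  -- no-port BR/MEM
[1] i1&i2  st mul  -- dual
[2] i3  or  -- RAW r2
[3] i4&i5  st sub  -- dual
[4] i6&i7  mulh add  -- dual
[5] i8  or  -- RAW r1
[6] i9  and  -- RAW r0
[7] i10  st  -- no-port MEM/BR
[8] i11  beq  -- no-port BR/MEM
[9] i12  st  -- tail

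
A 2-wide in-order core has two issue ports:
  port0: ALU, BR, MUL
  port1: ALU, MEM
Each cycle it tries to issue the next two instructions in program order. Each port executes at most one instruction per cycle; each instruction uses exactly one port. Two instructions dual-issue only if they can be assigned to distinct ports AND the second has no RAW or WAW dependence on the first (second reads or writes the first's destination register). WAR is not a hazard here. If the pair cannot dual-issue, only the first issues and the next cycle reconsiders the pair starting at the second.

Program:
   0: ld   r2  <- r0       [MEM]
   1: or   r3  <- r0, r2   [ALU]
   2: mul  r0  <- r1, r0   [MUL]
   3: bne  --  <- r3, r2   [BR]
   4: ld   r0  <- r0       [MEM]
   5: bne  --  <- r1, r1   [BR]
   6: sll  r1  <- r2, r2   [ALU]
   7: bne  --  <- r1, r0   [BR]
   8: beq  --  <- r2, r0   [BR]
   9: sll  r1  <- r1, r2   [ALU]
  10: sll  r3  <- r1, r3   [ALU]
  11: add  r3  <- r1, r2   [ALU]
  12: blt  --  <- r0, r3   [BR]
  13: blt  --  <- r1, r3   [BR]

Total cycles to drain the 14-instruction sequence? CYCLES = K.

t=0 i0:ld.MEM ; RAW r2
t=1 i1&i2:or.ALU;mul.MUL ; dual
t=2 i3&i4:bne.BR;ld.MEM ; dual
t=3 i5&i6:bne.BR;sll.ALU ; dual
t=4 i7:bne.BR ; no-port BR/BR
t=5 i8&i9:beq.BR;sll.ALU ; dual
t=6 i10:sll.ALU ; WAW r3
t=7 i11:add.ALU ; RAW r3
t=8 i12:blt.BR ; no-port BR/BR
t=9 i13:blt.BR ; tail

CYCLES = 10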